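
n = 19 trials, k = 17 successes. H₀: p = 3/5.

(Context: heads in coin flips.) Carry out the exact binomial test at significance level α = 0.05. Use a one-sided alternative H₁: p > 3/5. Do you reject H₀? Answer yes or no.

reject H₀: yes

Exact binomial: n=19, k=17, p₀=3/5=0.6000
P(X≥17) from Σ C(n,i)·p₀^i·(1−p₀)^(n−i)
p-value (one-sided, H₁ greater) = 0.00546
At α=0.05: p < α → reject H₀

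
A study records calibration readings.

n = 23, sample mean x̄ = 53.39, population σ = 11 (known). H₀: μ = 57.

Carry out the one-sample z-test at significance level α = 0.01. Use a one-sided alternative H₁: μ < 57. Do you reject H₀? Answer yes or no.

SE = σ/√n = 11/√23 = 2.2937
z = (x̄−μ₀)/SE = (53.39−57)/2.2937 = -1.5739
p-value (one-sided, H₁ less) = 0.05775
At α=0.01: p ≥ α → fail to reject H₀

reject H₀: no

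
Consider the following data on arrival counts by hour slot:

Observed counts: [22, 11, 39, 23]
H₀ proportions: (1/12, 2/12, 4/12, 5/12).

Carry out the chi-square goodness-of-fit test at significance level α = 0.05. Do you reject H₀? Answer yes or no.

n = 95; E_i = n·p_i = [7.92, 15.83, 31.67, 39.58]
χ² = (22−7.92)²/7.92 + (11−15.83)²/15.83 + (39−31.67)²/31.67 + (23−39.58)²/39.58 = 35.1747
df = 3
p-value (upper-tail) = 0.00000
At α=0.05: p < α → reject H₀

reject H₀: yes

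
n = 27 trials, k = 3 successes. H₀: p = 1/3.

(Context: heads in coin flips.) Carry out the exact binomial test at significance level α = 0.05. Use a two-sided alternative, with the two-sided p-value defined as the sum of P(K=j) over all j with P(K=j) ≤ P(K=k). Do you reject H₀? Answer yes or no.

reject H₀: yes

Exact binomial: n=27, k=3, p₀=1/3=0.3333
P(X=j) = C(n,j)·p₀^j·(1−p₀)^(n−j); p = Σ P(X=j) over j with P(X=j) ≤ P(X=3)
p-value (two-sided) = 0.01328
At α=0.05: p < α → reject H₀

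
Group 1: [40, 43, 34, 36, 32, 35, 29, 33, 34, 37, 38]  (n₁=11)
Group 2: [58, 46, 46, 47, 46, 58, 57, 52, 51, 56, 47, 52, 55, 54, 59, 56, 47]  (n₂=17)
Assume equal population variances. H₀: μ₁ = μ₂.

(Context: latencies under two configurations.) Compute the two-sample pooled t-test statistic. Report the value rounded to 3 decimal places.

x̄₁=35.545, s₁=3.882, n₁=11
x̄₂=52.176, s₂=4.838, n₂=17
s_p² = [10·3.882² + 16·4.838²]/26 = 20.1999
SE = √(s_p²·(1/11+1/17)) = 1.7391
t = (35.545−52.176)/1.7391 = -9.5628
df = 26

test statistic = -9.563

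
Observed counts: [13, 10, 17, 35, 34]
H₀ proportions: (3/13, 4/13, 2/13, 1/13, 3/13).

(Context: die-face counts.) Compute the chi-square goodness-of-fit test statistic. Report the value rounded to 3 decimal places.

test statistic = 109.992

n = 109; E_i = n·p_i = [25.15, 33.54, 16.77, 8.38, 25.15]
χ² = (13−25.15)²/25.15 + (10−33.54)²/33.54 + (17−16.77)²/16.77 + (35−8.38)²/8.38 + (34−25.15)²/25.15 = 109.9924
df = 4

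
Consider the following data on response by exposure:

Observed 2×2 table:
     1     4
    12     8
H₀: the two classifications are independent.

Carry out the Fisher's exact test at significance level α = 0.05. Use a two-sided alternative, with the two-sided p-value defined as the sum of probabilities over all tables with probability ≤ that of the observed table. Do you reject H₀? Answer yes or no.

reject H₀: no

Margins: r₁=5, r₂=20, c₁=13, c₂=12, n=25
p_obs = C(5,1)·C(20,12)/C(25,13); sum pmf over tables with pmf ≤ p_obs
p-value (two-sided) = 0.16025
At α=0.05: p ≥ α → fail to reject H₀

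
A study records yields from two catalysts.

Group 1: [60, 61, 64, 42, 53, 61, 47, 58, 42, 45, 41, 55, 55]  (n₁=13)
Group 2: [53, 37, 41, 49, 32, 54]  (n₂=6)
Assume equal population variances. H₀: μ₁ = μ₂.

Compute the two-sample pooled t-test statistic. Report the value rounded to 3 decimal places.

x̄₁=52.615, s₁=8.242, n₁=13
x̄₂=44.333, s₂=9.026, n₂=6
s_p² = [12·8.242² + 5·9.026²]/17 = 71.9065
SE = √(s_p²·(1/13+1/6)) = 4.1852
t = (52.615−44.333)/4.1852 = 1.9789
df = 17

test statistic = 1.979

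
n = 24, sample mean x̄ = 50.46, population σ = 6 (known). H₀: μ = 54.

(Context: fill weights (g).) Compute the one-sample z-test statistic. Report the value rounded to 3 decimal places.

SE = σ/√n = 6/√24 = 1.2247
z = (x̄−μ₀)/SE = (50.46−54)/1.2247 = -2.8904

test statistic = -2.890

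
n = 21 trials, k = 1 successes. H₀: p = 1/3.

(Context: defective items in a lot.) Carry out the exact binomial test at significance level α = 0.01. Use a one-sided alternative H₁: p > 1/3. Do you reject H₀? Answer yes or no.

reject H₀: no

Exact binomial: n=21, k=1, p₀=1/3=0.3333
P(X≥1) from Σ C(n,i)·p₀^i·(1−p₀)^(n−i)
p-value (one-sided, H₁ greater) = 0.99980
At α=0.01: p ≥ α → fail to reject H₀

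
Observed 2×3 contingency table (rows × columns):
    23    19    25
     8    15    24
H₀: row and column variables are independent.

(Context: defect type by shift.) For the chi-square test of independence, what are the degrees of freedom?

degrees of freedom = 2

df = (r−1)(c−1) = (2−1)·(3−1) = 2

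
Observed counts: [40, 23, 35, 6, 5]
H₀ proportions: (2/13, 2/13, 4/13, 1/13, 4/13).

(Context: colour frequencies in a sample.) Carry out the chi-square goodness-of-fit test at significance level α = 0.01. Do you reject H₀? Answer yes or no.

reject H₀: yes

n = 109; E_i = n·p_i = [16.77, 16.77, 33.54, 8.38, 33.54]
χ² = (40−16.77)²/16.77 + (23−16.77)²/16.77 + (35−33.54)²/33.54 + (6−8.38)²/8.38 + (5−33.54)²/33.54 = 59.5229
df = 4
p-value (upper-tail) = 0.00000
At α=0.01: p < α → reject H₀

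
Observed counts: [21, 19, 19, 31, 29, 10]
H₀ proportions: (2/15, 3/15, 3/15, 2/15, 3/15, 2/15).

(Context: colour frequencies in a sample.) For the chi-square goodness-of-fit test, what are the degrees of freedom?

degrees of freedom = 5

df = k − 1 = 6 − 1 = 5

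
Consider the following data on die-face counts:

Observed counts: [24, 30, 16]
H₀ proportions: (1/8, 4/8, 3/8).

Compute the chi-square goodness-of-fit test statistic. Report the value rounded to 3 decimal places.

test statistic = 31.295

n = 70; E_i = n·p_i = [8.75, 35.00, 26.25]
χ² = (24−8.75)²/8.75 + (30−35.00)²/35.00 + (16−26.25)²/26.25 = 31.2952
df = 2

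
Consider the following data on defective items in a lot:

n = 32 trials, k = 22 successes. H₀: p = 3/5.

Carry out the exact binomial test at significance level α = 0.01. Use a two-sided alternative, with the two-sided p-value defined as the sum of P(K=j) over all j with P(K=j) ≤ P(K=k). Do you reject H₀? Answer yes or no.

Exact binomial: n=32, k=22, p₀=3/5=0.6000
P(X=j) = C(n,j)·p₀^j·(1−p₀)^(n−j); p = Σ P(X=j) over j with P(X=j) ≤ P(X=22)
p-value (two-sided) = 0.36939
At α=0.01: p ≥ α → fail to reject H₀

reject H₀: no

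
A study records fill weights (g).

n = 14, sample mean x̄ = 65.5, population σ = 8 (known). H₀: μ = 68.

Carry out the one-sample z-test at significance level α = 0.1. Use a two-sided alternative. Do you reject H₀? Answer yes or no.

reject H₀: no

SE = σ/√n = 8/√14 = 2.1381
z = (x̄−μ₀)/SE = (65.5−68)/2.1381 = -1.1693
p-value (two-sided) = 0.24230
At α=0.1: p ≥ α → fail to reject H₀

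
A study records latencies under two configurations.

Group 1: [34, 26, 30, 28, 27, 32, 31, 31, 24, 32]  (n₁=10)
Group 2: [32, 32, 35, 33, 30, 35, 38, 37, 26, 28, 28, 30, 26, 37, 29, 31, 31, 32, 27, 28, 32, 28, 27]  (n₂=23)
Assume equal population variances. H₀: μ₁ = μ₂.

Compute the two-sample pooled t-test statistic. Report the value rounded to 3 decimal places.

x̄₁=29.500, s₁=3.136, n₁=10
x̄₂=30.957, s₂=3.599, n₂=23
s_p² = [9·3.136² + 22·3.599²]/31 = 12.0470
SE = √(s_p²·(1/10+1/23)) = 1.3147
t = (29.500−30.957)/1.3147 = -1.1079
df = 31

test statistic = -1.108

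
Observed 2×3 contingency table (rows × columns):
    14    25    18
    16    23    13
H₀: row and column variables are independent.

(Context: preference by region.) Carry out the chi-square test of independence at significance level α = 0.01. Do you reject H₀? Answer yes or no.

reject H₀: no

Row totals [57, 52], col totals [30, 48, 31], n=109
χ² = (14−15.69)²/15.69 + (25−25.10)²/25.10 + (18−16.21)²/16.21 + (16−14.31)²/14.31 + (23−22.90)²/22.90 + (13−14.79)²/14.79 = 0.7954
df = 2
p-value (upper-tail) = 0.67185
At α=0.01: p ≥ α → fail to reject H₀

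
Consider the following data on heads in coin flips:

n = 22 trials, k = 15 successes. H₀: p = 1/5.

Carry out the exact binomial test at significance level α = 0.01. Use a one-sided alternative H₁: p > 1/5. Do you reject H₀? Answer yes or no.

Exact binomial: n=22, k=15, p₀=1/5=0.2000
P(X≥15) from Σ C(n,i)·p₀^i·(1−p₀)^(n−i)
p-value (one-sided, H₁ greater) = 0.00000
At α=0.01: p < α → reject H₀

reject H₀: yes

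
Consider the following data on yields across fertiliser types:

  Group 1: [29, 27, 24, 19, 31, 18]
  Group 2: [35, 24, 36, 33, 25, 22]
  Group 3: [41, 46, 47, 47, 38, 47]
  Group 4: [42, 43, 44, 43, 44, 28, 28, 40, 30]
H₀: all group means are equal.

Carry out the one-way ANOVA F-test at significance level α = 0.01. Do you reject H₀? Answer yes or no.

reject H₀: yes

Group means [24.67, 29.17, 44.33, 38.00], grand mean 34.481
SSB = Σnᵢ(x̄ᵢ−x̄)² = 1441.241; SSW = ΣΣ(x−x̄ᵢ)² = 813.500
MSB = 1441.241/3 = 480.4136; MSW = 813.500/23 = 35.3696
F = MSB/MSW = 13.5827
df = (3, 23)
p-value (upper-tail) = 0.00003
At α=0.01: p < α → reject H₀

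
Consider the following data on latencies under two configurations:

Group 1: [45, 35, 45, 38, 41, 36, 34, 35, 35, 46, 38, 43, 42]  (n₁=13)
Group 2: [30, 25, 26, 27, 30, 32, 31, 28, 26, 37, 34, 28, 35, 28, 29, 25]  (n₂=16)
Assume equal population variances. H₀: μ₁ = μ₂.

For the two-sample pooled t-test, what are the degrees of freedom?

df = n₁ + n₂ − 2 = 13 + 16 − 2 = 27

degrees of freedom = 27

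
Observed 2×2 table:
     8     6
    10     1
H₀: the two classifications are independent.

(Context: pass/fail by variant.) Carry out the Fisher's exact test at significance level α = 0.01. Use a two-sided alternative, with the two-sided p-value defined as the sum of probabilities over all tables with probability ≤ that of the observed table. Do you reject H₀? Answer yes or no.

Margins: r₁=14, r₂=11, c₁=18, c₂=7, n=25
p_obs = C(14,8)·C(11,10)/C(25,18); sum pmf over tables with pmf ≤ p_obs
p-value (two-sided) = 0.09000
At α=0.01: p ≥ α → fail to reject H₀

reject H₀: no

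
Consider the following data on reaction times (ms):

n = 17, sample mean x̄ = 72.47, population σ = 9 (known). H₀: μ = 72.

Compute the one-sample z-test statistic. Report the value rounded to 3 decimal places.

test statistic = 0.215

SE = σ/√n = 9/√17 = 2.1828
z = (x̄−μ₀)/SE = (72.47−72)/2.1828 = 0.2153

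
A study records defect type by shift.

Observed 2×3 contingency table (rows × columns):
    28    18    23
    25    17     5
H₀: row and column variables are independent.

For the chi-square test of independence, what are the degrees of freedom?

degrees of freedom = 2

df = (r−1)(c−1) = (2−1)·(3−1) = 2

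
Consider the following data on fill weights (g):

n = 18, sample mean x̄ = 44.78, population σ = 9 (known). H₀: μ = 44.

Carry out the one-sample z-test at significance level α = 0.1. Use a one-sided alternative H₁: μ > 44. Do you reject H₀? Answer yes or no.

SE = σ/√n = 9/√18 = 2.1213
z = (x̄−μ₀)/SE = (44.78−44)/2.1213 = 0.3677
p-value (one-sided, H₁ greater) = 0.35655
At α=0.1: p ≥ α → fail to reject H₀

reject H₀: no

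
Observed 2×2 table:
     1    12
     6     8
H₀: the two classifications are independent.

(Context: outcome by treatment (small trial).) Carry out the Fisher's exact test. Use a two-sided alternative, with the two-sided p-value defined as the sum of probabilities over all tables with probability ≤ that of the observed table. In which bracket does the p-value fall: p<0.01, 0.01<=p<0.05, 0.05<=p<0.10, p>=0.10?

Margins: r₁=13, r₂=14, c₁=7, c₂=20, n=27
p_obs = C(13,1)·C(14,6)/C(27,7); sum pmf over tables with pmf ≤ p_obs
p-value (two-sided) = 0.07681
→ bracket: 0.05<=p<0.10

p-value bracket: 0.05<=p<0.10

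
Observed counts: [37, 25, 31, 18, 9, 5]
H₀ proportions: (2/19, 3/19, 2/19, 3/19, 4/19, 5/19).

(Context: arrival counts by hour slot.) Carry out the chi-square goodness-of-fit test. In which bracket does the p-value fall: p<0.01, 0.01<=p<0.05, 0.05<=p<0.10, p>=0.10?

p-value bracket: p<0.01

n = 125; E_i = n·p_i = [13.16, 19.74, 13.16, 19.74, 26.32, 32.89]
χ² = (37−13.16)²/13.16 + (25−19.74)²/19.74 + (31−13.16)²/13.16 + (18−19.74)²/19.74 + (9−26.32)²/26.32 + (5−32.89)²/32.89 = 104.0007
df = 5
p-value (upper-tail) = 0.00000
→ bracket: p<0.01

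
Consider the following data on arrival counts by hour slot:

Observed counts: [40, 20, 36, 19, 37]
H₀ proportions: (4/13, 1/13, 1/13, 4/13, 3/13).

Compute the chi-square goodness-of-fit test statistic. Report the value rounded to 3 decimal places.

test statistic = 74.010

n = 152; E_i = n·p_i = [46.77, 11.69, 11.69, 46.77, 35.08]
χ² = (40−46.77)²/46.77 + (20−11.69)²/11.69 + (36−11.69)²/11.69 + (19−46.77)²/46.77 + (37−35.08)²/35.08 = 74.0104
df = 4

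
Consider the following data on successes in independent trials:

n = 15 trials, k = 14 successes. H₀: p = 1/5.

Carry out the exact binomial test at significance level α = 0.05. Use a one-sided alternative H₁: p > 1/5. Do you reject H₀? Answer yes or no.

reject H₀: yes

Exact binomial: n=15, k=14, p₀=1/5=0.2000
P(X≥14) from Σ C(n,i)·p₀^i·(1−p₀)^(n−i)
p-value (one-sided, H₁ greater) = 0.00000
At α=0.05: p < α → reject H₀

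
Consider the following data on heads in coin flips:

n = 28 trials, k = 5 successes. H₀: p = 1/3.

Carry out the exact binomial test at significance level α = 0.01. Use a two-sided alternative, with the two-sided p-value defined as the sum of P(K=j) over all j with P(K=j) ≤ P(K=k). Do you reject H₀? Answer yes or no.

Exact binomial: n=28, k=5, p₀=1/3=0.3333
P(X=j) = C(n,j)·p₀^j·(1−p₀)^(n−j); p = Σ P(X=j) over j with P(X=j) ≤ P(X=5)
p-value (two-sided) = 0.10744
At α=0.01: p ≥ α → fail to reject H₀

reject H₀: no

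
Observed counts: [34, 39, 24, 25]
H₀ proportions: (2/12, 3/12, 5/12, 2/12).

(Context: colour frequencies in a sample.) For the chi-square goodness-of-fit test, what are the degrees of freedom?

df = k − 1 = 4 − 1 = 3

degrees of freedom = 3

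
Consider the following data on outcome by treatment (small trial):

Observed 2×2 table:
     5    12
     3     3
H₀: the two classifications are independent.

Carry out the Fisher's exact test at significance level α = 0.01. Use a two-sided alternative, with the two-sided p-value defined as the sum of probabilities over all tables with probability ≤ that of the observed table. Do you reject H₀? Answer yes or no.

Margins: r₁=17, r₂=6, c₁=8, c₂=15, n=23
p_obs = C(17,5)·C(6,3)/C(23,8); sum pmf over tables with pmf ≤ p_obs
p-value (two-sided) = 0.62139
At α=0.01: p ≥ α → fail to reject H₀

reject H₀: no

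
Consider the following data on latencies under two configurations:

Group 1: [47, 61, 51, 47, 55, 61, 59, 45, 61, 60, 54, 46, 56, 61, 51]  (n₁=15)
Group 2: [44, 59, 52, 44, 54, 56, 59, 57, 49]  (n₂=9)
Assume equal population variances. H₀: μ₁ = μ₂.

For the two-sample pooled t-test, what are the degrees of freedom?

degrees of freedom = 22

df = n₁ + n₂ − 2 = 15 + 9 − 2 = 22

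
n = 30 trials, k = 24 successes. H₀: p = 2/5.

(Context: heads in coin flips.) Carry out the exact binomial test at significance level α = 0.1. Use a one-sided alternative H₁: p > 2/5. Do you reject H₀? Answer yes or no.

Exact binomial: n=30, k=24, p₀=2/5=0.4000
P(X≥24) from Σ C(n,i)·p₀^i·(1−p₀)^(n−i)
p-value (one-sided, H₁ greater) = 0.00001
At α=0.1: p < α → reject H₀

reject H₀: yes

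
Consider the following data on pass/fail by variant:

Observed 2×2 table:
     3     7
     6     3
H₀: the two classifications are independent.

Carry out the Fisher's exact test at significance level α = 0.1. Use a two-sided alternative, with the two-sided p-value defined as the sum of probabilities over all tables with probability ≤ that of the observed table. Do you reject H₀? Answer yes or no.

reject H₀: no

Margins: r₁=10, r₂=9, c₁=9, c₂=10, n=19
p_obs = C(10,3)·C(9,6)/C(19,9); sum pmf over tables with pmf ≤ p_obs
p-value (two-sided) = 0.17890
At α=0.1: p ≥ α → fail to reject H₀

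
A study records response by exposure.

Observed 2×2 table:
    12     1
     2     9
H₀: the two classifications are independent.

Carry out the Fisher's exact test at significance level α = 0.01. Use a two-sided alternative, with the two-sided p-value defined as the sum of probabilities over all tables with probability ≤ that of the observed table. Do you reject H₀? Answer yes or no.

Margins: r₁=13, r₂=11, c₁=14, c₂=10, n=24
p_obs = C(13,12)·C(11,2)/C(24,14); sum pmf over tables with pmf ≤ p_obs
p-value (two-sided) = 0.00052
At α=0.01: p < α → reject H₀

reject H₀: yes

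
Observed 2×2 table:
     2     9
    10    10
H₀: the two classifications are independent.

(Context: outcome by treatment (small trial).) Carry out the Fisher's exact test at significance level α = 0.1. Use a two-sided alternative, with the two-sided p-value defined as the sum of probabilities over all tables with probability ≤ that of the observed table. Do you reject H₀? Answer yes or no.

reject H₀: no

Margins: r₁=11, r₂=20, c₁=12, c₂=19, n=31
p_obs = C(11,2)·C(20,10)/C(31,12); sum pmf over tables with pmf ≤ p_obs
p-value (two-sided) = 0.12837
At α=0.1: p ≥ α → fail to reject H₀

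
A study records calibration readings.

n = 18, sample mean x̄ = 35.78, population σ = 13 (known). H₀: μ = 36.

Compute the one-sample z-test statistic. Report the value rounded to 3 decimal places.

test statistic = -0.072

SE = σ/√n = 13/√18 = 3.0641
z = (x̄−μ₀)/SE = (35.78−36)/3.0641 = -0.0718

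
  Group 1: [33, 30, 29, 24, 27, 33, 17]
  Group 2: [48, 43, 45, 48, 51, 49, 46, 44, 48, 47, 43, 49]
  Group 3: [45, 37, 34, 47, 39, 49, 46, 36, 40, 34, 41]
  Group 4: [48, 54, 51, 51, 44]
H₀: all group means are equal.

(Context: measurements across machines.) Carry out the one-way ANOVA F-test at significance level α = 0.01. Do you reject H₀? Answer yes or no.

Group means [27.57, 46.75, 40.73, 49.60], grand mean 41.429
SSB = Σnᵢ(x̄ᵢ−x̄)² = 2023.225; SSW = ΣΣ(x−x̄ᵢ)² = 605.346
MSB = 2023.225/3 = 674.4084; MSW = 605.346/31 = 19.5273
F = MSB/MSW = 34.5367
df = (3, 31)
p-value (upper-tail) = 0.00000
At α=0.01: p < α → reject H₀

reject H₀: yes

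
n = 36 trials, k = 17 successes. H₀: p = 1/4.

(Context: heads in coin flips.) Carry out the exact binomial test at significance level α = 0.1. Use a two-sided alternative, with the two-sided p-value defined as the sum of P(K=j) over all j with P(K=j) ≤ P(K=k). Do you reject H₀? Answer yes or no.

Exact binomial: n=36, k=17, p₀=1/4=0.2500
P(X=j) = C(n,j)·p₀^j·(1−p₀)^(n−j); p = Σ P(X=j) over j with P(X=j) ≤ P(X=17)
p-value (two-sided) = 0.00360
At α=0.1: p < α → reject H₀

reject H₀: yes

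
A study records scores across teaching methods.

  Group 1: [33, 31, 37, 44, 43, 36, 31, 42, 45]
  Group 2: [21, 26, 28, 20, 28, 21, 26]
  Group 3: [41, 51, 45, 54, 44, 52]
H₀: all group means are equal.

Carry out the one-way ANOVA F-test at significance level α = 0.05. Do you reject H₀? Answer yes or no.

Group means [38.00, 24.29, 47.83], grand mean 36.318
SSB = Σnᵢ(x̄ᵢ−x̄)² = 1834.511; SSW = ΣΣ(x−x̄ᵢ)² = 462.262
MSB = 1834.511/2 = 917.2554; MSW = 462.262/19 = 24.3296
F = MSB/MSW = 37.7013
df = (2, 19)
p-value (upper-tail) = 0.00000
At α=0.05: p < α → reject H₀

reject H₀: yes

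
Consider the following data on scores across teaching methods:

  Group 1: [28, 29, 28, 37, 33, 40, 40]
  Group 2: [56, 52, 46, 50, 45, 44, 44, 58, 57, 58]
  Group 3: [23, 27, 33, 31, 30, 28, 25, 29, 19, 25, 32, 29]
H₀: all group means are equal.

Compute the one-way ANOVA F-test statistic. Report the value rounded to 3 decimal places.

test statistic = 59.676

Group means [33.57, 51.00, 27.58], grand mean 37.103
SSB = Σnᵢ(x̄ᵢ−x̄)² = 3106.059; SSW = ΣΣ(x−x̄ᵢ)² = 676.631
MSB = 3106.059/2 = 1553.0294; MSW = 676.631/26 = 26.0243
F = MSB/MSW = 59.6762
df = (2, 26)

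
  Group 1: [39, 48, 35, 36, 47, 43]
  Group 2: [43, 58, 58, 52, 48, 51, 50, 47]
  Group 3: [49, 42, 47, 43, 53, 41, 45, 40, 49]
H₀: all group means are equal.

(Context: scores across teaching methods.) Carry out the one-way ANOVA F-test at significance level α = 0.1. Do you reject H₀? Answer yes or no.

reject H₀: yes

Group means [41.33, 50.88, 45.44], grand mean 46.261
SSB = Σnᵢ(x̄ᵢ−x̄)² = 322.004; SSW = ΣΣ(x−x̄ᵢ)² = 494.431
MSB = 322.004/2 = 161.0021; MSW = 494.431/20 = 24.7215
F = MSB/MSW = 6.5126
df = (2, 20)
p-value (upper-tail) = 0.00663
At α=0.1: p < α → reject H₀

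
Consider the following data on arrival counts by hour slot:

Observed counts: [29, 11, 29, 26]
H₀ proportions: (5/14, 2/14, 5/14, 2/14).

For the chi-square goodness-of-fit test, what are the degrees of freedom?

df = k − 1 = 4 − 1 = 3

degrees of freedom = 3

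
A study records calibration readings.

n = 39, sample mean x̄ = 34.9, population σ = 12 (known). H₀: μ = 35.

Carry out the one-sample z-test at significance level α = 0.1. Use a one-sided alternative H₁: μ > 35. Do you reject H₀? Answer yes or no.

reject H₀: no

SE = σ/√n = 12/√39 = 1.9215
z = (x̄−μ₀)/SE = (34.9−35)/1.9215 = -0.0520
p-value (one-sided, H₁ greater) = 0.52075
At α=0.1: p ≥ α → fail to reject H₀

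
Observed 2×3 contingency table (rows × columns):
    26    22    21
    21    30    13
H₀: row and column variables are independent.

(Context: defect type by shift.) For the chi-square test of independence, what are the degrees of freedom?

df = (r−1)(c−1) = (2−1)·(3−1) = 2

degrees of freedom = 2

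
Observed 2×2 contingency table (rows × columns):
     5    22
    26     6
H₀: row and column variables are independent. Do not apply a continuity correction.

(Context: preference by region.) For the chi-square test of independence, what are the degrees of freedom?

df = (r−1)(c−1) = (2−1)·(2−1) = 1

degrees of freedom = 1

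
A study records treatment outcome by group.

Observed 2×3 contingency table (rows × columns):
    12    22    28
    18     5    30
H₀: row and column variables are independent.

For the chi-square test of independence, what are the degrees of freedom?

df = (r−1)(c−1) = (2−1)·(3−1) = 2

degrees of freedom = 2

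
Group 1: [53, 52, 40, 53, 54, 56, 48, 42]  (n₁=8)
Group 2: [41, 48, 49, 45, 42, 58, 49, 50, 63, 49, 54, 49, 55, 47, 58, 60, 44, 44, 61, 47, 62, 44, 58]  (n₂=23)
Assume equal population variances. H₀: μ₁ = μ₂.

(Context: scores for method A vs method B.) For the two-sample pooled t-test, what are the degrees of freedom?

degrees of freedom = 29

df = n₁ + n₂ − 2 = 8 + 23 − 2 = 29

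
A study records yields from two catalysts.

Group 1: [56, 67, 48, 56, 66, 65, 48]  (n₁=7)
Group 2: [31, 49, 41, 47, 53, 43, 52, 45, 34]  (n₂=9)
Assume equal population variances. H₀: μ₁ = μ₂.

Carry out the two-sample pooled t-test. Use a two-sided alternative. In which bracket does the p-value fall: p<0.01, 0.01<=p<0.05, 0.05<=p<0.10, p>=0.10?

x̄₁=58.000, s₁=8.185, n₁=7
x̄₂=43.889, s₂=7.574, n₂=9
s_p² = [6·8.185² + 8·7.574²]/14 = 61.4921
SE = √(s_p²·(1/7+1/9)) = 3.9518
t = (58.000−43.889)/3.9518 = 3.5708
df = 14
p-value (two-sided) = 0.00307
→ bracket: p<0.01

p-value bracket: p<0.01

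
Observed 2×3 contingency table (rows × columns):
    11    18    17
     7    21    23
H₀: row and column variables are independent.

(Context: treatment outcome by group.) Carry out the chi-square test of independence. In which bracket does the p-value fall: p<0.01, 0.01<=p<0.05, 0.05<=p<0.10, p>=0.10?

Row totals [46, 51], col totals [18, 39, 40], n=97
χ² = (11−8.54)²/8.54 + (18−18.49)²/18.49 + (17−18.97)²/18.97 + (7−9.46)²/9.46 + (21−20.51)²/20.51 + (23−21.03)²/21.03 = 1.7666
df = 2
p-value (upper-tail) = 0.41341
→ bracket: p>=0.10

p-value bracket: p>=0.10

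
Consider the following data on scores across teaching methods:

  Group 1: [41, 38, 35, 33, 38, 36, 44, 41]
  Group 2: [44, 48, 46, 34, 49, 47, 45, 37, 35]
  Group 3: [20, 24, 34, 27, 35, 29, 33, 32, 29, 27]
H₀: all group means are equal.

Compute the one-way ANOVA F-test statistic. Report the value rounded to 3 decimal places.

Group means [38.25, 42.78, 29.00], grand mean 36.333
SSB = Σnᵢ(x̄ᵢ−x̄)² = 940.944; SSW = ΣΣ(x−x̄ᵢ)² = 563.056
MSB = 940.944/2 = 470.4722; MSW = 563.056/24 = 23.4606
F = MSB/MSW = 20.0537
df = (2, 24)

test statistic = 20.054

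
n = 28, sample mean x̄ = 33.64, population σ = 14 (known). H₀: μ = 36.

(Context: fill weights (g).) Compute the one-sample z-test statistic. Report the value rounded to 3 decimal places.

test statistic = -0.892

SE = σ/√n = 14/√28 = 2.6458
z = (x̄−μ₀)/SE = (33.64−36)/2.6458 = -0.8920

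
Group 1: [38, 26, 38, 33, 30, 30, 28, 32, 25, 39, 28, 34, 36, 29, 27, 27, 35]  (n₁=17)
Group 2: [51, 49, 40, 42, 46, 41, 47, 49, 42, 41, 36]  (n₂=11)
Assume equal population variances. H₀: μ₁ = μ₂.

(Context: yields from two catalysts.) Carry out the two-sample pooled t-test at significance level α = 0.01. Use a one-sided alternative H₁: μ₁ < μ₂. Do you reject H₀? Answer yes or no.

reject H₀: yes

x̄₁=31.471, s₁=4.543, n₁=17
x̄₂=44.000, s₂=4.669, n₂=11
s_p² = [16·4.543² + 10·4.669²]/26 = 21.0860
SE = √(s_p²·(1/17+1/11)) = 1.7769
t = (31.471−44.000)/1.7769 = -7.0514
df = 26
p-value (one-sided, H₁ less) = 0.00000
At α=0.01: p < α → reject H₀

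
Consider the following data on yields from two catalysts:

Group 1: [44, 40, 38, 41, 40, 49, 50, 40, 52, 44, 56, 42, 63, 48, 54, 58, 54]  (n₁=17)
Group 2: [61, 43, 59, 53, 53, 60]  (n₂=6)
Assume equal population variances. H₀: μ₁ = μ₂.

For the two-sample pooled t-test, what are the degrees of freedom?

df = n₁ + n₂ − 2 = 17 + 6 − 2 = 21

degrees of freedom = 21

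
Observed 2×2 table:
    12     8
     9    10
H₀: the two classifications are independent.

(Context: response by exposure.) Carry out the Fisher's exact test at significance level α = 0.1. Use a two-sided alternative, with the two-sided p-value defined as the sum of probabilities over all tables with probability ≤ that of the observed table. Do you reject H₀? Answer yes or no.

reject H₀: no

Margins: r₁=20, r₂=19, c₁=21, c₂=18, n=39
p_obs = C(20,12)·C(19,9)/C(39,21); sum pmf over tables with pmf ≤ p_obs
p-value (two-sided) = 0.52725
At α=0.1: p ≥ α → fail to reject H₀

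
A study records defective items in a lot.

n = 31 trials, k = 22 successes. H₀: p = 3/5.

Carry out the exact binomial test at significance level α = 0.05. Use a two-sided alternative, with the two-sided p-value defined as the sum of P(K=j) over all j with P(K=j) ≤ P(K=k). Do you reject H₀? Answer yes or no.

reject H₀: no

Exact binomial: n=31, k=22, p₀=3/5=0.6000
P(X=j) = C(n,j)·p₀^j·(1−p₀)^(n−j); p = Σ P(X=j) over j with P(X=j) ≤ P(X=22)
p-value (two-sided) = 0.27176
At α=0.05: p ≥ α → fail to reject H₀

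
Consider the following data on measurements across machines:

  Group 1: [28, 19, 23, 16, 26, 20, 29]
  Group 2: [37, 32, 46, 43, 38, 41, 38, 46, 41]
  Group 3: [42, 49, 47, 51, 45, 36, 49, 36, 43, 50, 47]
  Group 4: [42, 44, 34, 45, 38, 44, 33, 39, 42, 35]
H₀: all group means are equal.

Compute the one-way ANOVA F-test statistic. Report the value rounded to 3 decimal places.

test statistic = 31.505

Group means [23.00, 40.22, 45.00, 39.60], grand mean 38.216
SSB = Σnᵢ(x̄ᵢ−x̄)² = 2182.315; SSW = ΣΣ(x−x̄ᵢ)² = 761.956
MSB = 2182.315/3 = 727.4382; MSW = 761.956/33 = 23.0896
F = MSB/MSW = 31.5051
df = (3, 33)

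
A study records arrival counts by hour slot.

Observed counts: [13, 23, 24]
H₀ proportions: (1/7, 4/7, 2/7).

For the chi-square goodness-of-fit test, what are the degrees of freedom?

degrees of freedom = 2

df = k − 1 = 3 − 1 = 2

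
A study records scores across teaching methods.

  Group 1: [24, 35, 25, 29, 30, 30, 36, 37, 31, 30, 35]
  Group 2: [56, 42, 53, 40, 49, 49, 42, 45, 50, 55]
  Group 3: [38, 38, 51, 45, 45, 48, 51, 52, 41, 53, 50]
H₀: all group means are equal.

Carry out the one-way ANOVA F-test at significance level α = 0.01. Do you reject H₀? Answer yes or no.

Group means [31.09, 48.10, 46.55], grand mean 41.719
SSB = Σnᵢ(x̄ᵢ−x̄)² = 1905.932; SSW = ΣΣ(x−x̄ᵢ)² = 780.536
MSB = 1905.932/2 = 952.9662; MSW = 780.536/29 = 26.9150
F = MSB/MSW = 35.4064
df = (2, 29)
p-value (upper-tail) = 0.00000
At α=0.01: p < α → reject H₀

reject H₀: yes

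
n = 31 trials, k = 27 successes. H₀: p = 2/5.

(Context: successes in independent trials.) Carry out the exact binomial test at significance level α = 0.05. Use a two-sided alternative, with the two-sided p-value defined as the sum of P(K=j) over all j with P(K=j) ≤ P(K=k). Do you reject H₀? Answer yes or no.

Exact binomial: n=31, k=27, p₀=2/5=0.4000
P(X=j) = C(n,j)·p₀^j·(1−p₀)^(n−j); p = Σ P(X=j) over j with P(X=j) ≤ P(X=27)
p-value (two-sided) = 0.00000
At α=0.05: p < α → reject H₀

reject H₀: yes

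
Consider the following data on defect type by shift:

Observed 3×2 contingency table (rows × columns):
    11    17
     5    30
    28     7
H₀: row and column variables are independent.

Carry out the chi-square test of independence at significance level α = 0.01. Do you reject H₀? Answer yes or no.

reject H₀: yes

Row totals [28, 35, 35], col totals [44, 54], n=98
χ² = (11−12.57)²/12.57 + (17−15.43)²/15.43 + (5−15.71)²/15.71 + (30−19.29)²/19.29 + (28−15.71)²/15.71 + (7−19.29)²/19.29 = 31.0457
df = 2
p-value (upper-tail) = 0.00000
At α=0.01: p < α → reject H₀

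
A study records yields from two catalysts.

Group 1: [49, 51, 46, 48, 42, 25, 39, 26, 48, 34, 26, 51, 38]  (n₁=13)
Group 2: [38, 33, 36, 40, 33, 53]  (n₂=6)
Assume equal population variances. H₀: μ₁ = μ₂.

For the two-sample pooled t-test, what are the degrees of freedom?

df = n₁ + n₂ − 2 = 13 + 6 − 2 = 17

degrees of freedom = 17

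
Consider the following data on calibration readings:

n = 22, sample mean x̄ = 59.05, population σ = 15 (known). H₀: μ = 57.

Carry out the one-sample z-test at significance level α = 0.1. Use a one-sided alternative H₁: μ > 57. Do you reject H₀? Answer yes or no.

reject H₀: no

SE = σ/√n = 15/√22 = 3.1980
z = (x̄−μ₀)/SE = (59.05−57)/3.1980 = 0.6410
p-value (one-sided, H₁ greater) = 0.26075
At α=0.1: p ≥ α → fail to reject H₀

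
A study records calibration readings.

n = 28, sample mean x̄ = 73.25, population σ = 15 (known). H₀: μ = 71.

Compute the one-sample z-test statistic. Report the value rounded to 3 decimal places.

SE = σ/√n = 15/√28 = 2.8347
z = (x̄−μ₀)/SE = (73.25−71)/2.8347 = 0.7937

test statistic = 0.794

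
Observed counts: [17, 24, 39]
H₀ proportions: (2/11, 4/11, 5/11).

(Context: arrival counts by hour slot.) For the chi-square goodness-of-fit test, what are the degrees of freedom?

df = k − 1 = 3 − 1 = 2

degrees of freedom = 2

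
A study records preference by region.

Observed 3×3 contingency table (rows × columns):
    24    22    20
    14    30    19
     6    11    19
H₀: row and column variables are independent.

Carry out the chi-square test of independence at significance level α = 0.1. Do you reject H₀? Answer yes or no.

reject H₀: yes

Row totals [66, 63, 36], col totals [44, 63, 58], n=165
χ² = (24−17.60)²/17.60 + (22−25.20)²/25.20 + (20−23.20)²/23.20 + (14−16.80)²/16.80 + (30−24.05)²/24.05 + (19−22.15)²/22.15 + (6−9.60)²/9.60 + (11−13.75)²/13.75 + (19−12.65)²/12.65 = 10.6382
df = 4
p-value (upper-tail) = 0.03095
At α=0.1: p < α → reject H₀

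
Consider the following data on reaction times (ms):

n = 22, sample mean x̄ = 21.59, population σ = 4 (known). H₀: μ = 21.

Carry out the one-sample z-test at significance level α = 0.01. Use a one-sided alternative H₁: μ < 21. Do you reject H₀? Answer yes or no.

reject H₀: no

SE = σ/√n = 4/√22 = 0.8528
z = (x̄−μ₀)/SE = (21.59−21)/0.8528 = 0.6918
p-value (one-sided, H₁ less) = 0.75548
At α=0.01: p ≥ α → fail to reject H₀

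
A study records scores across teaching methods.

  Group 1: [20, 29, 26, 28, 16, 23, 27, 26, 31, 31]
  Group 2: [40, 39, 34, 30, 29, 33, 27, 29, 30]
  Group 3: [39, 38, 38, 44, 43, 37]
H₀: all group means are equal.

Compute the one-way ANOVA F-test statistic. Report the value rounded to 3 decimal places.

test statistic = 19.937

Group means [25.70, 32.33, 39.83], grand mean 31.480
SSB = Σnᵢ(x̄ᵢ−x̄)² = 759.307; SSW = ΣΣ(x−x̄ᵢ)² = 418.933
MSB = 759.307/2 = 379.6533; MSW = 418.933/22 = 19.0424
F = MSB/MSW = 19.9372
df = (2, 22)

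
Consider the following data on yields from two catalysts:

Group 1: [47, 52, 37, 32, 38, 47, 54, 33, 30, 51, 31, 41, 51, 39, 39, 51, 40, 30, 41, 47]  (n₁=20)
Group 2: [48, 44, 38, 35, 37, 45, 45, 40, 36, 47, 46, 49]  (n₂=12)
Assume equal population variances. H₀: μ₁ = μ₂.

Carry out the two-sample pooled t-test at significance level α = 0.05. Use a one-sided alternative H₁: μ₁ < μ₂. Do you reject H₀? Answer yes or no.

x̄₁=41.550, s₁=7.990, n₁=20
x̄₂=42.500, s₂=5.000, n₂=12
s_p² = [19·7.990² + 11·5.000²]/30 = 49.5983
SE = √(s_p²·(1/20+1/12)) = 2.5716
t = (41.550−42.500)/2.5716 = -0.3694
df = 30
p-value (one-sided, H₁ less) = 0.35720
At α=0.05: p ≥ α → fail to reject H₀

reject H₀: no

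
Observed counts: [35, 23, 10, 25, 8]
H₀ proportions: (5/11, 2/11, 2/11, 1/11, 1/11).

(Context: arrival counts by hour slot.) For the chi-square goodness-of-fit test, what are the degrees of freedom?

degrees of freedom = 4

df = k − 1 = 5 − 1 = 4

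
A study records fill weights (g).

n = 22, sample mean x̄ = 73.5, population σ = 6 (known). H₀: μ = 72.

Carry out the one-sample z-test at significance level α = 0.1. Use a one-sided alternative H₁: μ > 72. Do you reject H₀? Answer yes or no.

reject H₀: no

SE = σ/√n = 6/√22 = 1.2792
z = (x̄−μ₀)/SE = (73.5−72)/1.2792 = 1.1726
p-value (one-sided, H₁ greater) = 0.12048
At α=0.1: p ≥ α → fail to reject H₀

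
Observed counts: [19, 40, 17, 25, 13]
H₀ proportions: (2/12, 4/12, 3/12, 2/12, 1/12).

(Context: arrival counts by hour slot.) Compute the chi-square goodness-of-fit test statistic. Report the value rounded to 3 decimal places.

n = 114; E_i = n·p_i = [19.00, 38.00, 28.50, 19.00, 9.50]
χ² = (19−19.00)²/19.00 + (40−38.00)²/38.00 + (17−28.50)²/28.50 + (25−19.00)²/19.00 + (13−9.50)²/9.50 = 7.9298
df = 4

test statistic = 7.930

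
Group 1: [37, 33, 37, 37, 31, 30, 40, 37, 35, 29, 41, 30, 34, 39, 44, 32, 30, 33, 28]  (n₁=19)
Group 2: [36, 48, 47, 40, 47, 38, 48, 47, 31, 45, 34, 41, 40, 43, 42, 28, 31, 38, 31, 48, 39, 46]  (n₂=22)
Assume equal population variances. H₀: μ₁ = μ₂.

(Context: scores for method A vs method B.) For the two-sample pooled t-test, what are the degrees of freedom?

df = n₁ + n₂ − 2 = 19 + 22 − 2 = 39

degrees of freedom = 39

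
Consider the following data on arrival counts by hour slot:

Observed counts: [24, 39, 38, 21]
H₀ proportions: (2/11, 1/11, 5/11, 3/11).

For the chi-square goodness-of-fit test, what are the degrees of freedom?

degrees of freedom = 3

df = k − 1 = 4 − 1 = 3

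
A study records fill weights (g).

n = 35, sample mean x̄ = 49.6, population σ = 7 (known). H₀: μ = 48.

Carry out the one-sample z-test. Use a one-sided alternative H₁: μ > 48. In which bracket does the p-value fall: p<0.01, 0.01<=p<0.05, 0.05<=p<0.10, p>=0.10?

SE = σ/√n = 7/√35 = 1.1832
z = (x̄−μ₀)/SE = (49.6−48)/1.1832 = 1.3522
p-value (one-sided, H₁ greater) = 0.08815
→ bracket: 0.05<=p<0.10

p-value bracket: 0.05<=p<0.10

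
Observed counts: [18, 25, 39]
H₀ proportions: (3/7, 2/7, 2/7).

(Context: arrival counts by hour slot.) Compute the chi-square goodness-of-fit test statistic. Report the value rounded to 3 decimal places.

test statistic = 18.817

n = 82; E_i = n·p_i = [35.14, 23.43, 23.43]
χ² = (18−35.14)²/35.14 + (25−23.43)²/23.43 + (39−23.43)²/23.43 = 18.8171
df = 2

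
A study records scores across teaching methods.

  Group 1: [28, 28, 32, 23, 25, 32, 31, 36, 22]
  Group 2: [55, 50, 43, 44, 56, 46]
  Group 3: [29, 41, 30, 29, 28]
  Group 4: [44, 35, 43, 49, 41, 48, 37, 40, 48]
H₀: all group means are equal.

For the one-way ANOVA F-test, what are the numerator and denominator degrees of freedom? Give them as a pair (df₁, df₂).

k = 4 groups, N = 29 total
df = (k−1, N−k) = (4−1, 29−4) = (3, 25)

degrees of freedom = [3, 25]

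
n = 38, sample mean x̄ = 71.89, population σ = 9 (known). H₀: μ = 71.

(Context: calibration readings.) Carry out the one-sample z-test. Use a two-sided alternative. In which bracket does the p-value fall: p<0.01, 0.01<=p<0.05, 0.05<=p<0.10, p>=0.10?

SE = σ/√n = 9/√38 = 1.4600
z = (x̄−μ₀)/SE = (71.89−71)/1.4600 = 0.6096
p-value (two-sided) = 0.54213
→ bracket: p>=0.10

p-value bracket: p>=0.10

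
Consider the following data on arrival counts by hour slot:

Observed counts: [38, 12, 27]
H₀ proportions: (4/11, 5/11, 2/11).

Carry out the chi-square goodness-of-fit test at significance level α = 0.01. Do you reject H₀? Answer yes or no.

reject H₀: yes

n = 77; E_i = n·p_i = [28.00, 35.00, 14.00]
χ² = (38−28.00)²/28.00 + (12−35.00)²/35.00 + (27−14.00)²/14.00 = 30.7571
df = 2
p-value (upper-tail) = 0.00000
At α=0.01: p < α → reject H₀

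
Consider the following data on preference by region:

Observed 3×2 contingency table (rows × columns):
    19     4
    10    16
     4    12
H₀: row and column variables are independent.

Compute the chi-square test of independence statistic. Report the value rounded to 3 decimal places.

test statistic = 15.155

Row totals [23, 26, 16], col totals [33, 32], n=65
χ² = (19−11.68)²/11.68 + (4−11.32)²/11.32 + (10−13.20)²/13.20 + (16−12.80)²/12.80 + (4−8.12)²/8.12 + (12−7.88)²/7.88 = 15.1554
df = 2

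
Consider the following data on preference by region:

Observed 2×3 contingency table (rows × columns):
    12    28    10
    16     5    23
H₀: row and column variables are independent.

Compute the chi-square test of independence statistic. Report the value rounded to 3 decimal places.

Row totals [50, 44], col totals [28, 33, 33], n=94
χ² = (12−14.89)²/14.89 + (28−17.55)²/17.55 + (10−17.55)²/17.55 + (16−13.11)²/13.11 + (5−15.45)²/15.45 + (23−15.45)²/15.45 = 21.4273
df = 2

test statistic = 21.427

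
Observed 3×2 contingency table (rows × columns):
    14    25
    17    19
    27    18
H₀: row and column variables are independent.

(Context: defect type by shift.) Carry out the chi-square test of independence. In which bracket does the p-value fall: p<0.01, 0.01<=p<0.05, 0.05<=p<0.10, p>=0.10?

Row totals [39, 36, 45], col totals [58, 62], n=120
χ² = (14−18.85)²/18.85 + (25−20.15)²/20.15 + (17−17.40)²/17.40 + (19−18.60)²/18.60 + (27−21.75)²/21.75 + (18−23.25)²/23.25 = 4.8858
df = 2
p-value (upper-tail) = 0.08691
→ bracket: 0.05<=p<0.10

p-value bracket: 0.05<=p<0.10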